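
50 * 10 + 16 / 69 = 34516 / 69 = 500.23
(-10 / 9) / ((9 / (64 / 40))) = -16 / 81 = -0.20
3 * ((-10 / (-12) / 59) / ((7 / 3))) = 15 / 826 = 0.02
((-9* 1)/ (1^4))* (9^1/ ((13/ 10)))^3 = -6561000/ 2197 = -2986.35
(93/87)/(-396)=-31/11484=-0.00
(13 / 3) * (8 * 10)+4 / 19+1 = 19829 / 57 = 347.88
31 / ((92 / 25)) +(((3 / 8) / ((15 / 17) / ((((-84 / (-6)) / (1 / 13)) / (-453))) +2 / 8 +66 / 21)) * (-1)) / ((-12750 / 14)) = 717388677 / 85157500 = 8.42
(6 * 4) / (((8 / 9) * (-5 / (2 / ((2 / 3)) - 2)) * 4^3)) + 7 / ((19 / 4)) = 8447 / 6080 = 1.39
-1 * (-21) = 21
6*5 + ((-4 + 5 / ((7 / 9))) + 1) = 234 / 7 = 33.43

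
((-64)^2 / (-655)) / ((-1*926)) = 2048 / 303265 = 0.01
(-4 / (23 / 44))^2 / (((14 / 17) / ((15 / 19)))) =3949440 / 70357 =56.13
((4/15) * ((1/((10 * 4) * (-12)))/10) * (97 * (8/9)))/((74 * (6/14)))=-679/4495500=-0.00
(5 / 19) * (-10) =-2.63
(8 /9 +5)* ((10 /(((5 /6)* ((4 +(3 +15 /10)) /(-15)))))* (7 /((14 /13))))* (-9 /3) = 41340 /17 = 2431.76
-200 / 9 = -22.22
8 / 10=4 / 5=0.80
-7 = -7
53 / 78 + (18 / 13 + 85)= 6791 / 78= 87.06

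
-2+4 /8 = -3 /2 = -1.50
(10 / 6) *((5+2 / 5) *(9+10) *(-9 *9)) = -13851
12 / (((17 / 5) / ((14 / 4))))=12.35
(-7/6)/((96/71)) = -497/576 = -0.86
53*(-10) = -530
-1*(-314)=314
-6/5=-1.20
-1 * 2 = -2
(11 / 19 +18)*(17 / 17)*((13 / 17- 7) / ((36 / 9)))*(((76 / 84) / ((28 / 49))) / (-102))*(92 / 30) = 430307 / 312120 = 1.38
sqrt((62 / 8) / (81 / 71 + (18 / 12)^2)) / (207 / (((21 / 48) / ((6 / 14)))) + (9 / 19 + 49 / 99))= 30723 * sqrt(235507) / 2009341658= 0.01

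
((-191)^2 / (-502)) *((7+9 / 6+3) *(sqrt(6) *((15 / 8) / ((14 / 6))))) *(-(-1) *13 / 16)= -490851855 *sqrt(6) / 899584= -1336.55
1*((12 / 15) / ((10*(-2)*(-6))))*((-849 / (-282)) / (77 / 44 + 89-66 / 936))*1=3679 / 16621550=0.00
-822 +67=-755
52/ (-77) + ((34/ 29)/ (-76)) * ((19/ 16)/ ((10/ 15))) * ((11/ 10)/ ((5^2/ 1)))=-24171197/ 35728000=-0.68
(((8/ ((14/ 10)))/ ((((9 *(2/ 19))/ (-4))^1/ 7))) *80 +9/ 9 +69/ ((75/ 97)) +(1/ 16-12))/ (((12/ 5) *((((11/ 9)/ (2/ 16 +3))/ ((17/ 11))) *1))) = -4110439435/ 185856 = -22116.26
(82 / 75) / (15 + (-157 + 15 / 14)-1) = -1148 / 149025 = -0.01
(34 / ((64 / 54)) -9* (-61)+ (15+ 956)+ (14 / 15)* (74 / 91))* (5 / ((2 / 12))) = 4834273 / 104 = 46483.39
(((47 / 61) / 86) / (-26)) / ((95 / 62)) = -1457 / 6478810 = -0.00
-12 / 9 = -4 / 3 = -1.33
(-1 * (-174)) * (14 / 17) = 2436 / 17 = 143.29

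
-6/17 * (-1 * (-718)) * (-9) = 38772/17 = 2280.71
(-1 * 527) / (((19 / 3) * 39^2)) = -527 / 9633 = -0.05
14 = 14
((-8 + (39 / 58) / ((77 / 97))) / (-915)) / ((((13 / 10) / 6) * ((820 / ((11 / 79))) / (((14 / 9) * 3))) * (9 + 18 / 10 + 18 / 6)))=31945 / 15418867581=0.00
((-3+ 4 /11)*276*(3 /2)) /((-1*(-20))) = -6003 /110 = -54.57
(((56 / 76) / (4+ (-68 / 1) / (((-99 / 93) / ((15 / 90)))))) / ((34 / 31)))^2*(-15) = -1384557867 / 43870344500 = -0.03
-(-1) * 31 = 31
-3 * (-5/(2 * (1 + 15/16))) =120/31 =3.87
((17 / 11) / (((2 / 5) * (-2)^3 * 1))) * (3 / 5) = -51 / 176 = -0.29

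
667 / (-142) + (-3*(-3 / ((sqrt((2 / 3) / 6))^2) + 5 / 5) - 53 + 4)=3451 / 142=24.30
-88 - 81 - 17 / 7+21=-1053 / 7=-150.43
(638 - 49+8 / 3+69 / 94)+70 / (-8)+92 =381067 / 564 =675.65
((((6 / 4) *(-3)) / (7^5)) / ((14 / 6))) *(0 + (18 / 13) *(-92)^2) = -2056752 / 1529437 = -1.34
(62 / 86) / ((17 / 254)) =7874 / 731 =10.77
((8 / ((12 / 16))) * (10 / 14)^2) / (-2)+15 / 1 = 1805 / 147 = 12.28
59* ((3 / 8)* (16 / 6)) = 59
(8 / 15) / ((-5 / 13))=-104 / 75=-1.39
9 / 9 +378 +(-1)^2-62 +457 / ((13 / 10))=8704 / 13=669.54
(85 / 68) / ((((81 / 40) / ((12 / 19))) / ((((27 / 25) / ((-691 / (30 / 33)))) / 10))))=-8 / 144419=-0.00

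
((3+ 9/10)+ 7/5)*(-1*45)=-477/2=-238.50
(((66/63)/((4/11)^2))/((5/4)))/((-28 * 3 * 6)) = -1331/105840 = -0.01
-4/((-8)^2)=-1/16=-0.06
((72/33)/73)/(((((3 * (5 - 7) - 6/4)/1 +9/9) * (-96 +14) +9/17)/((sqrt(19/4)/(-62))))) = -51 * sqrt(19)/112889755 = -0.00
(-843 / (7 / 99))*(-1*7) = 83457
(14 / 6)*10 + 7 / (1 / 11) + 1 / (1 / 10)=331 / 3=110.33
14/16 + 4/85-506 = -343453/680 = -505.08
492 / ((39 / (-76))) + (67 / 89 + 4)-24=-978.02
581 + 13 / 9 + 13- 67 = 4756 / 9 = 528.44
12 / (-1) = -12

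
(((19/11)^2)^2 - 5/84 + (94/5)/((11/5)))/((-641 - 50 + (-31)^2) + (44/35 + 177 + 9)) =106916675/2811774768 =0.04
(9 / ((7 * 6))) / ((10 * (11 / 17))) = 0.03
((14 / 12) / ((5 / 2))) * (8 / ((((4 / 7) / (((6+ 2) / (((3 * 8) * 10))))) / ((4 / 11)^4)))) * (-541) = -6786304 / 3294225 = -2.06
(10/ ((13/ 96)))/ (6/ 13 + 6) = 80/ 7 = 11.43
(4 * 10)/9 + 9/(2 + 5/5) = 67/9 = 7.44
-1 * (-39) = 39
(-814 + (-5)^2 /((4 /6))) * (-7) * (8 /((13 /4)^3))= 2782976 /2197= 1266.72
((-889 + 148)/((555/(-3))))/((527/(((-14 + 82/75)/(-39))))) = 18392/7312125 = 0.00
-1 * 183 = -183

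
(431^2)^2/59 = 34507149121/59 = 584866934.25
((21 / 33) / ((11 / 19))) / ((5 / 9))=1197 / 605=1.98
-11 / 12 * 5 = -55 / 12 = -4.58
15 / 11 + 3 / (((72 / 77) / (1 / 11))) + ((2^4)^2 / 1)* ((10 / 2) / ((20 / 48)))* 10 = 8110517 / 264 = 30721.66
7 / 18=0.39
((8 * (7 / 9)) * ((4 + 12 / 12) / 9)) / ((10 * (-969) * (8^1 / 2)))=-7 / 78489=-0.00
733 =733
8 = 8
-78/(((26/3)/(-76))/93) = 63612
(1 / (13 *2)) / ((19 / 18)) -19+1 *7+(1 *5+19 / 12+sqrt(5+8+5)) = -15947 / 2964+3 *sqrt(2) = -1.14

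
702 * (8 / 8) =702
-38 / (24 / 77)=-121.92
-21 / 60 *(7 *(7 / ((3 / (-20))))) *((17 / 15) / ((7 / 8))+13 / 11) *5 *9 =140189 / 11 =12744.45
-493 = -493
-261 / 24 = -87 / 8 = -10.88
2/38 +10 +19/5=1316/95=13.85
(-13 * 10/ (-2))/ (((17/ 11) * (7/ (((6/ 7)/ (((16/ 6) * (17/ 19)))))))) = 122265/ 56644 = 2.16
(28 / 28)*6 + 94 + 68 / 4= 117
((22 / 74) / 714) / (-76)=-11 / 2007768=-0.00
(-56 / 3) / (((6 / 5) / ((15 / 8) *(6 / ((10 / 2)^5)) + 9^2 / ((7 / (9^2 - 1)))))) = -1800007 / 125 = -14400.06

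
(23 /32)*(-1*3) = -69 /32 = -2.16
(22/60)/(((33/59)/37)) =2183/90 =24.26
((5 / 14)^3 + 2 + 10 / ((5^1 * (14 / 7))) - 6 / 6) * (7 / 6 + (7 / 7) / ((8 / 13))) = 5.71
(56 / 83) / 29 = 56 / 2407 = 0.02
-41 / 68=-0.60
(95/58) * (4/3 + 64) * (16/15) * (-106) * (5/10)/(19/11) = -914144/261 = -3502.47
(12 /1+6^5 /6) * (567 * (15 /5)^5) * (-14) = -2523045672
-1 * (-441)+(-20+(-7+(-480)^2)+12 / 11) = 2538966 / 11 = 230815.09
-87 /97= -0.90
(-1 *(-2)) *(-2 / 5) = -4 / 5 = -0.80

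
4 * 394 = 1576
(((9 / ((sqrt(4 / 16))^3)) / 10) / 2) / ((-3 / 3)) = -18 / 5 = -3.60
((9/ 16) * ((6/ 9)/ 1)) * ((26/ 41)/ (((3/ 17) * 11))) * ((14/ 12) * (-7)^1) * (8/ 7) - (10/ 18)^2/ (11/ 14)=-56119/ 36531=-1.54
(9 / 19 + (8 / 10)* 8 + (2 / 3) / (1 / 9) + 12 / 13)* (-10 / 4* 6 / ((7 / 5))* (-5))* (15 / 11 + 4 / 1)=3964.33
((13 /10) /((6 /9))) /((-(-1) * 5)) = 39 /100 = 0.39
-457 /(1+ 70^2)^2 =-457 /24019801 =-0.00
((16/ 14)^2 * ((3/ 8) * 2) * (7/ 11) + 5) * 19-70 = 2837/ 77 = 36.84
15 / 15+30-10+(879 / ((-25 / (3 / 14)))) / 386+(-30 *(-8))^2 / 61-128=837.24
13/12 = 1.08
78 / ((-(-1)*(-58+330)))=0.29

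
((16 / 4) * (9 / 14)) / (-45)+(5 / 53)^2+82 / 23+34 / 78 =348598064 / 88188555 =3.95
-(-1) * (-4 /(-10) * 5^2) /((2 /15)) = 75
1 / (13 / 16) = 1.23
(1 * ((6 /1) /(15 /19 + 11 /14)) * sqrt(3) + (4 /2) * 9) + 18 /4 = 1596 * sqrt(3) /419 + 45 /2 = 29.10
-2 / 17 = -0.12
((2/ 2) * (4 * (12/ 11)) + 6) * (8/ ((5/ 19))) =17328/ 55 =315.05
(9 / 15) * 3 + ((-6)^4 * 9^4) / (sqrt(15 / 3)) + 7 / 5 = 16 / 5 + 8503056 * sqrt(5) / 5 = 3802685.45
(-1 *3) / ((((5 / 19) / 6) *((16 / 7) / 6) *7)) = -513 / 20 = -25.65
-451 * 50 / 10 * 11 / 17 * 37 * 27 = -24780195 / 17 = -1457658.53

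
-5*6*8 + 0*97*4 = -240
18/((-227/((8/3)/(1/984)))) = -47232/227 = -208.07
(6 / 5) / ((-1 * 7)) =-6 / 35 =-0.17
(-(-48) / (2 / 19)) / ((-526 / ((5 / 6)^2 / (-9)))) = 475 / 7101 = 0.07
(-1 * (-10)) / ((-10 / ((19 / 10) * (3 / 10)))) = -57 / 100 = -0.57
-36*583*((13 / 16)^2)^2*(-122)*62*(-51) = -14452606501047 / 4096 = -3528468384.04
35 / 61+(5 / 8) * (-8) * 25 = -7590 / 61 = -124.43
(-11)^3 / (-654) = 1331 / 654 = 2.04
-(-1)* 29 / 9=29 / 9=3.22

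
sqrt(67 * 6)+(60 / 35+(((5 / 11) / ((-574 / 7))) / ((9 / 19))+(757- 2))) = sqrt(402)+43000381 / 56826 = 776.75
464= 464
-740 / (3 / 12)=-2960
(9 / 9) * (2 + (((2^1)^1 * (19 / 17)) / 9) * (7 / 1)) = 572 / 153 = 3.74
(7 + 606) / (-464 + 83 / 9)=-5517 / 4093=-1.35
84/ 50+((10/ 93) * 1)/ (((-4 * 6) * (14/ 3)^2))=1020643/ 607600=1.68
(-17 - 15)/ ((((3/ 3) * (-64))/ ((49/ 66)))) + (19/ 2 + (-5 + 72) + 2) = 10411/ 132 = 78.87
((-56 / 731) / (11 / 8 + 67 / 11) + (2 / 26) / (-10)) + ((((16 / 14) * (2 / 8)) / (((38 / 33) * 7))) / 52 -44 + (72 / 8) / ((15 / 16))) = -4001125877467 / 116253430020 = -34.42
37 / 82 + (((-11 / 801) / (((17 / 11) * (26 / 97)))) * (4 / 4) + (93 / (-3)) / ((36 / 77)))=-1912808903 / 29031444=-65.89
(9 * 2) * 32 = 576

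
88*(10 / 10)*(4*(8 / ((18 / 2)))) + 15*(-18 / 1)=386 / 9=42.89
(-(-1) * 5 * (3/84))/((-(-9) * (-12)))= -5/3024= -0.00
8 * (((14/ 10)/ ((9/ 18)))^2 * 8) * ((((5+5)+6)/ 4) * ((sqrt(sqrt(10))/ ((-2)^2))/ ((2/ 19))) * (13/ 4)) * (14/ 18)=2711072 * 10^(1/ 4)/ 225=21426.86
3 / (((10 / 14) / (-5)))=-21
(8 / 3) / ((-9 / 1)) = -8 / 27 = -0.30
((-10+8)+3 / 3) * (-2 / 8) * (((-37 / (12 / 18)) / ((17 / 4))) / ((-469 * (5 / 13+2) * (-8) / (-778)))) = 561327 / 1977304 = 0.28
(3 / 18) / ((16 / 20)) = 5 / 24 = 0.21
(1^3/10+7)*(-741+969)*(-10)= -16188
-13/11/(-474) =13/5214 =0.00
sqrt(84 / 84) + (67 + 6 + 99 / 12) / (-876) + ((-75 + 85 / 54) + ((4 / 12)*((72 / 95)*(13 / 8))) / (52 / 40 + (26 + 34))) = -26633635195 / 367299792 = -72.51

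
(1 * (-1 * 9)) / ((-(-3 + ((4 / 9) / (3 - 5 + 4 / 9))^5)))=-151263 / 50453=-3.00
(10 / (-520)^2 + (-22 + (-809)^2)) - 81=17694381121 / 27040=654378.00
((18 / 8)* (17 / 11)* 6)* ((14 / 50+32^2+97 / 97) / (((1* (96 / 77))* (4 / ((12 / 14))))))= 367659 / 100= 3676.59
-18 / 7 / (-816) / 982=3 / 934864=0.00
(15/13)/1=15/13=1.15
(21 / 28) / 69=0.01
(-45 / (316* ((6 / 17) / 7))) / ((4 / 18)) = -12.71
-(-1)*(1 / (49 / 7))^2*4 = 4 / 49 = 0.08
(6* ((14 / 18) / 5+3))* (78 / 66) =3692 / 165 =22.38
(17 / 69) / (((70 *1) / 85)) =0.30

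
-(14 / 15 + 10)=-164 / 15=-10.93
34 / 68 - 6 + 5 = -1 / 2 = -0.50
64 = 64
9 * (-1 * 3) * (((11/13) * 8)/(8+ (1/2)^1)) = -4752/221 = -21.50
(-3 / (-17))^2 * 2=18 / 289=0.06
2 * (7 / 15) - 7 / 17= 133 / 255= 0.52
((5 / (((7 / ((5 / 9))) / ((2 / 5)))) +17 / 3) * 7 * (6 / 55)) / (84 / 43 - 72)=-15781 / 248490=-0.06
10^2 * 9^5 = 5904900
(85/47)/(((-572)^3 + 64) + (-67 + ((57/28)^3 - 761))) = -1865920/193090893276857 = -0.00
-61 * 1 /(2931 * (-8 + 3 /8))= 8 /2931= 0.00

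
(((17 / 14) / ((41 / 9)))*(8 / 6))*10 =1020 / 287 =3.55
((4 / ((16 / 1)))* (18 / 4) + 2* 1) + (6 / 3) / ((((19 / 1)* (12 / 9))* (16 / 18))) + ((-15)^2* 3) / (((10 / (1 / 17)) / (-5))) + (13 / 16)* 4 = -69195 / 5168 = -13.39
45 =45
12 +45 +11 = 68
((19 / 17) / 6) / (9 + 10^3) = 19 / 102918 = 0.00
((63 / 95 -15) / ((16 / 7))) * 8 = -4767 / 95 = -50.18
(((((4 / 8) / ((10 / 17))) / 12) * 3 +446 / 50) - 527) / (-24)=69049 / 3200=21.58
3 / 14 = 0.21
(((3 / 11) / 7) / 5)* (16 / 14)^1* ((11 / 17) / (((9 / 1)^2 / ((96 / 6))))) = 128 / 112455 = 0.00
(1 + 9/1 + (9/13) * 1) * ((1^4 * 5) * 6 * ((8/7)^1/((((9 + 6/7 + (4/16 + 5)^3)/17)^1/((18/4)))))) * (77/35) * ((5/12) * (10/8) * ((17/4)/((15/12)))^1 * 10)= 2121028800/300053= 7068.85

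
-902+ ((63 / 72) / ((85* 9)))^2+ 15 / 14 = -236206173257 / 262180800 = -900.93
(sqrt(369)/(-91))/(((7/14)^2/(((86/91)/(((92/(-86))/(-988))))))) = -1686288*sqrt(41)/14651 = -736.98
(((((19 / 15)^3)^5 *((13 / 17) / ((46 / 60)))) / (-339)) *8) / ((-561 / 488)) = 1540945118040411526541696 / 2170785658125860595703125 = 0.71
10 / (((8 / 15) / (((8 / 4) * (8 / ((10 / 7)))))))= 210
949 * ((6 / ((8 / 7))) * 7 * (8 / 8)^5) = 139503 / 4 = 34875.75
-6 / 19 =-0.32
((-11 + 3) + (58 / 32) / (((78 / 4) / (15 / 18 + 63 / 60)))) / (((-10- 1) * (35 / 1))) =146483 / 7207200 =0.02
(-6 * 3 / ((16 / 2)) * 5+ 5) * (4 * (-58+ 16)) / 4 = 525 / 2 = 262.50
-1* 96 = -96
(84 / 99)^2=784 / 1089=0.72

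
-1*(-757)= 757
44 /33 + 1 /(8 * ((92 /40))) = 383 /276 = 1.39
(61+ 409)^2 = 220900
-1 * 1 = -1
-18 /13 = -1.38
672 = 672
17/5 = 3.40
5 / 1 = 5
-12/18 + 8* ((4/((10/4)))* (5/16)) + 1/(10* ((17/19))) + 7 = 5327/510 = 10.45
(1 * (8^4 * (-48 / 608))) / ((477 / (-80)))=54.23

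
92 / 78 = 46 / 39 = 1.18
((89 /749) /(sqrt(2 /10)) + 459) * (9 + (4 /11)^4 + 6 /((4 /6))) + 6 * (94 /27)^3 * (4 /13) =23477666 * sqrt(5) /10966109 + 10424684416430 /1248774813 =8352.72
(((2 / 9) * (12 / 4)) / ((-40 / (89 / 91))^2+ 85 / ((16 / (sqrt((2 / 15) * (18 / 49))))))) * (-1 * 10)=-1316493823590400 / 330318292148487159+ 238922453728 * sqrt(15) / 330318292148487159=-0.00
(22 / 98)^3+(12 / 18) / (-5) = -215333 / 1764735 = -0.12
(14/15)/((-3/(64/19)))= -896/855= -1.05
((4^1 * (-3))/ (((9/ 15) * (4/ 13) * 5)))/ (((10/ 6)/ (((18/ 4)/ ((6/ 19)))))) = -2223/ 20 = -111.15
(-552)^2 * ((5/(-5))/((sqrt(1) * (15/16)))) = -1625088/5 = -325017.60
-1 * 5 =-5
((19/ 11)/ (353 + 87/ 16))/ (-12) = -76/ 189255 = -0.00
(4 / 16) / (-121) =-1 / 484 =-0.00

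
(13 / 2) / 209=13 / 418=0.03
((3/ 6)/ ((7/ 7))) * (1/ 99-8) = -791/ 198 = -3.99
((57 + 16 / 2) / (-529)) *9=-585 / 529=-1.11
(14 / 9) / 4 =7 / 18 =0.39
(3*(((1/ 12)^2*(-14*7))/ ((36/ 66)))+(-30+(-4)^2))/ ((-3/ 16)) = 94.63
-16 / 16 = -1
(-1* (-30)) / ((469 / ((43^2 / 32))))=27735 / 7504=3.70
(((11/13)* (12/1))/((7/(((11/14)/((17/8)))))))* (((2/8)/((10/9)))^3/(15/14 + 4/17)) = 264627/56602000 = 0.00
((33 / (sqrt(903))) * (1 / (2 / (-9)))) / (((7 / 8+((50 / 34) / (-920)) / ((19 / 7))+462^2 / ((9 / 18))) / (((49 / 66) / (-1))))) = 22287 * sqrt(903) / 77924783008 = 0.00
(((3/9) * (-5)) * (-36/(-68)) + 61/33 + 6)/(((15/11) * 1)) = 3908/765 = 5.11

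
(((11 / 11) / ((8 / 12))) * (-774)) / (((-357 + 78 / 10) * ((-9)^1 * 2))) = -215 / 1164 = -0.18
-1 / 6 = -0.17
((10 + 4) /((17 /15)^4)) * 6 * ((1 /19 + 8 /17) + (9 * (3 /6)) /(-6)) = -311495625 /26977283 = -11.55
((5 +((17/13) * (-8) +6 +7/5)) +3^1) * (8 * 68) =174624/65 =2686.52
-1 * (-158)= 158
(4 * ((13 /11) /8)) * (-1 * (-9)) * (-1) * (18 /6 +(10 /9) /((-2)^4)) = -16.32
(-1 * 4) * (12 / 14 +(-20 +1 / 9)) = 4796 / 63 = 76.13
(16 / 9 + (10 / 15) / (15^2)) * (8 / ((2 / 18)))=9616 / 75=128.21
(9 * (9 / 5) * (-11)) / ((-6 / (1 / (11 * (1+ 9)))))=27 / 100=0.27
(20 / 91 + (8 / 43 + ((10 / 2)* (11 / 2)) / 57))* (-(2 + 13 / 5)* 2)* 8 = -72909448 / 1115205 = -65.38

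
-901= -901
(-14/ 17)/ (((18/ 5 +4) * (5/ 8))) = -0.17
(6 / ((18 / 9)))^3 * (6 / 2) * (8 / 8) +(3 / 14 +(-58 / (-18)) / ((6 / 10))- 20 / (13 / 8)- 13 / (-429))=4016605 / 54054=74.31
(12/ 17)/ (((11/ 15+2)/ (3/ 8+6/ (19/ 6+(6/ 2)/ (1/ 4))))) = 1485/ 7462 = 0.20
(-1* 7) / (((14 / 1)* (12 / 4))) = -1 / 6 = -0.17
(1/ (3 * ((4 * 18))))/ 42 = 1/ 9072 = 0.00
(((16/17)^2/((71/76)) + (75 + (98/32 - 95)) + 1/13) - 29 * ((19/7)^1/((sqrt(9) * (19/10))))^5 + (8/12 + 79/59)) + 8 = -6804813785535251/1028414074837968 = -6.62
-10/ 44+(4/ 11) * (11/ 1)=83/ 22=3.77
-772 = -772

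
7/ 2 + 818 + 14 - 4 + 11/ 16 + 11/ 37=492831/ 592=832.48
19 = 19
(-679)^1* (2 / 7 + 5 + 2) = -4947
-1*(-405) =405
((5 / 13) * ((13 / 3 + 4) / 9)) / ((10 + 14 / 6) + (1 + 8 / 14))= 875 / 34164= 0.03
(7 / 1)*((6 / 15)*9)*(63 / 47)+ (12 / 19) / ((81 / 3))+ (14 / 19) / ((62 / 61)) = 43011583 / 1245735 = 34.53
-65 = -65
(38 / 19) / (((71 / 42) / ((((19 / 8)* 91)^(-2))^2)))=49152 / 90644254566593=0.00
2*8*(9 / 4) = 36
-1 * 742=-742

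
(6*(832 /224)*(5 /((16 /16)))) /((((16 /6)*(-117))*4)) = -5 /56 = -0.09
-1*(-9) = 9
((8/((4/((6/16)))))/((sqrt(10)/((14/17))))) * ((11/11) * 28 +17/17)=609 * sqrt(10)/340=5.66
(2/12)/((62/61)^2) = 3721/23064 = 0.16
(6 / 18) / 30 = 1 / 90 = 0.01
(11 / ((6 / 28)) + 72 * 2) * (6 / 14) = 83.71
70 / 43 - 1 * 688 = -29514 / 43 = -686.37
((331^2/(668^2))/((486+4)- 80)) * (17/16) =1862537/2927229440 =0.00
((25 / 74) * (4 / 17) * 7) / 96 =175 / 30192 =0.01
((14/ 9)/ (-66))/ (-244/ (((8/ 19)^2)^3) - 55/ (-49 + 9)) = 0.00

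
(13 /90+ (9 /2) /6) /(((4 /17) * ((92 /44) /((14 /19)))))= 9163 /6840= 1.34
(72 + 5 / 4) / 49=293 / 196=1.49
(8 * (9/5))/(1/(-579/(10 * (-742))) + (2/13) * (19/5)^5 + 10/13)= 84678750/796713473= 0.11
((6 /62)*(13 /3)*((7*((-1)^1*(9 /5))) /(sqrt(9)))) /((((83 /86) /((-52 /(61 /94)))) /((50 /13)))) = 88277280 /156953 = 562.44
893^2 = 797449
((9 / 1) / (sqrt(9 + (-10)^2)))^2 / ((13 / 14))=1134 / 1417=0.80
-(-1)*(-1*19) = -19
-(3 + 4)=-7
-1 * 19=-19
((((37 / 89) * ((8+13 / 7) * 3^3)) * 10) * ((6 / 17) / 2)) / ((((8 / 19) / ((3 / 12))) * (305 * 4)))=3929067 / 41347264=0.10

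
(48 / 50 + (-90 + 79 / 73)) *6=-963138 / 1825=-527.75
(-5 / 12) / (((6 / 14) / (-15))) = 175 / 12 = 14.58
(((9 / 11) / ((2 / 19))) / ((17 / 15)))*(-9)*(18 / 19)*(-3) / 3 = 10935 / 187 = 58.48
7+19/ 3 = 40/ 3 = 13.33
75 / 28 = 2.68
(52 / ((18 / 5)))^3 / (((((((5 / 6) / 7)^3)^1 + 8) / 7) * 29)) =42199976000 / 464185107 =90.91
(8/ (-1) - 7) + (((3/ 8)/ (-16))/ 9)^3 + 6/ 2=-679477249/ 56623104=-12.00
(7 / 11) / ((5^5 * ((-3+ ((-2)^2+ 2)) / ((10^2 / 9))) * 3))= 28 / 111375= 0.00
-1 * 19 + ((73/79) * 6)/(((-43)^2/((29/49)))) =-135979399/7157479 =-19.00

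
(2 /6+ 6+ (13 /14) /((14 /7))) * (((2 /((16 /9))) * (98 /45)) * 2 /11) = 3997 /1320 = 3.03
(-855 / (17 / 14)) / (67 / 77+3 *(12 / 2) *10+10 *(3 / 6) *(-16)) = -102410 / 14671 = -6.98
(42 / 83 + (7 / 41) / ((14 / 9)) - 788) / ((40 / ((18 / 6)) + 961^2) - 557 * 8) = -16076811 / 18765741410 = -0.00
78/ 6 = 13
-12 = -12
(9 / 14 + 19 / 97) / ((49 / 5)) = 5695 / 66542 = 0.09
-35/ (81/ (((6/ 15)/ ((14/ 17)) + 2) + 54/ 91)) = -467/ 351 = -1.33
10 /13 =0.77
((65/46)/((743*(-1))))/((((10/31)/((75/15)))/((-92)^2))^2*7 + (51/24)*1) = -24320372960/27174555811849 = -0.00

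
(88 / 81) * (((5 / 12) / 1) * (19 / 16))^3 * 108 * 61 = 575298625 / 663552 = 867.00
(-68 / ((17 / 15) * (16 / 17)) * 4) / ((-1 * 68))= 15 / 4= 3.75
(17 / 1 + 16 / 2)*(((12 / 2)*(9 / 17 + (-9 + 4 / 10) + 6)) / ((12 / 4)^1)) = -103.53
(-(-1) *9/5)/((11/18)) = 162/55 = 2.95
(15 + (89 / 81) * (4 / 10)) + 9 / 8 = 53669 / 3240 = 16.56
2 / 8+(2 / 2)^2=5 / 4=1.25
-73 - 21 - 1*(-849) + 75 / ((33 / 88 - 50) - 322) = 748005 / 991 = 754.80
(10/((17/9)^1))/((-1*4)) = -45/34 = -1.32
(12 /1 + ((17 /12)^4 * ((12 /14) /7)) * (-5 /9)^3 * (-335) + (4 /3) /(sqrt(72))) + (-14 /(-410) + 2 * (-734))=-36130046353673 /25307614080 + sqrt(2) /9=-1427.48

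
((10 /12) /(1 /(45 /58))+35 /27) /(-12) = -6085 /37584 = -0.16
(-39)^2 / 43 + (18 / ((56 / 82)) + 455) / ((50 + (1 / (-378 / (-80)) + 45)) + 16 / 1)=71763777 / 1807634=39.70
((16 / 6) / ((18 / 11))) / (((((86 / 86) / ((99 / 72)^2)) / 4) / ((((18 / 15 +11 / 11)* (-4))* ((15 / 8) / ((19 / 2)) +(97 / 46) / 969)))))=-260448749 / 12034980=-21.64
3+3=6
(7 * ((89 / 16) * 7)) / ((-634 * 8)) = -0.05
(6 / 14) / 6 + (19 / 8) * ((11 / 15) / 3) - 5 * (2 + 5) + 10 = -24.35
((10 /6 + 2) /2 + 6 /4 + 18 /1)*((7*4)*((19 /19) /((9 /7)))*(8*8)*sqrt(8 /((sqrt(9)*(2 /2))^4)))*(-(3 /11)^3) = -1605632*sqrt(2) /11979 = -189.56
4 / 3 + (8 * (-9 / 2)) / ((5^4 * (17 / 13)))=41096 / 31875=1.29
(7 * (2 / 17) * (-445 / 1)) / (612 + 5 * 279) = -6230 / 34119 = -0.18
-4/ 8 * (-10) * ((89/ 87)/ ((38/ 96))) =7120/ 551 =12.92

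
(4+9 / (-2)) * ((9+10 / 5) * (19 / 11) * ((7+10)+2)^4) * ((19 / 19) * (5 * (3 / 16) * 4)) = -37141485 / 8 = -4642685.62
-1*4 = -4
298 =298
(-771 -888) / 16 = -1659 / 16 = -103.69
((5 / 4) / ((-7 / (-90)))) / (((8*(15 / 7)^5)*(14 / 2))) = 343 / 54000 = 0.01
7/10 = 0.70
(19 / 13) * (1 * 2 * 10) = 380 / 13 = 29.23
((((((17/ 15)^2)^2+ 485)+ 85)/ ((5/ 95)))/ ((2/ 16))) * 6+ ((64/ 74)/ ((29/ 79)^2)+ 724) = 274141273766428/ 525099375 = 522075.03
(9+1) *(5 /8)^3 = 625 /256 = 2.44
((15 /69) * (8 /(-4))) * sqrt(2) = -10 * sqrt(2) /23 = -0.61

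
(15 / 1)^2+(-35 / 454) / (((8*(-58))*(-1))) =47397565 / 210656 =225.00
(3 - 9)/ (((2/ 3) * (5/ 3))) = -27/ 5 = -5.40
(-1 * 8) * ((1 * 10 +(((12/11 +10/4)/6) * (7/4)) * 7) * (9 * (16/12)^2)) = -73208/33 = -2218.42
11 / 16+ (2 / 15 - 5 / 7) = 179 / 1680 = 0.11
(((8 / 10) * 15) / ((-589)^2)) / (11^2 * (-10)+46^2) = 2 / 52385071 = 0.00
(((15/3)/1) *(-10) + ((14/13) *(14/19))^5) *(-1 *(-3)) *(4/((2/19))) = -274071939872244/48387275053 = -5664.13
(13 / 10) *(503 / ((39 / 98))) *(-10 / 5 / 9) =-49294 / 135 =-365.14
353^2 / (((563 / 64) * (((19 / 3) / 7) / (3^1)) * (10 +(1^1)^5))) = 502423488 / 117667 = 4269.88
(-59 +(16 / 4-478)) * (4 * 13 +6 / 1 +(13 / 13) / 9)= -278759 / 9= -30973.22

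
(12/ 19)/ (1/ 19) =12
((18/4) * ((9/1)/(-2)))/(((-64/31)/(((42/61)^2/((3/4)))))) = 369117/59536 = 6.20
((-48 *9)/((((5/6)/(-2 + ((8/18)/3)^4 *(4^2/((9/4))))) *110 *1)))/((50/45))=76396432/9021375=8.47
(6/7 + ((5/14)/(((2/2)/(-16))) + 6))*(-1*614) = -701.71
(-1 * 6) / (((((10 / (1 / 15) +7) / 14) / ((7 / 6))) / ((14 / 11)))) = -1372 / 1727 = -0.79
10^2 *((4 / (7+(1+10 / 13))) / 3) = 2600 / 171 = 15.20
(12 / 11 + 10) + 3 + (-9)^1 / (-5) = 874 / 55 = 15.89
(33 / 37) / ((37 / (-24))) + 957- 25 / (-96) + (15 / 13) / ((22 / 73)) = 18051482063 / 18793632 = 960.51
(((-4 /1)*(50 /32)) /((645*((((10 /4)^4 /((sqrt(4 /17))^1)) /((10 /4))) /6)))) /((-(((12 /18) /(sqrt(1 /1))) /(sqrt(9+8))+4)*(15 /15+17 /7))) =-7 /1313650+21*sqrt(17) /656825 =0.00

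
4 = 4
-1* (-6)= 6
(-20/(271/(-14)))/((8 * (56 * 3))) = 0.00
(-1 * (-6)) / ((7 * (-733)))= -6 / 5131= -0.00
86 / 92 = 43 / 46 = 0.93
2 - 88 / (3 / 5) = -434 / 3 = -144.67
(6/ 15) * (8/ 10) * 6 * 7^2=2352/ 25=94.08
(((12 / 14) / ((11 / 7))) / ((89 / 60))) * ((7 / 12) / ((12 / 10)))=175 / 979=0.18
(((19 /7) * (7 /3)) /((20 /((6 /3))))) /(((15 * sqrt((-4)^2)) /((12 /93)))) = 19 /13950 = 0.00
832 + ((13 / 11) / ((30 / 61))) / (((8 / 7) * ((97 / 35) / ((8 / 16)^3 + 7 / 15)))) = 5116164287 / 6145920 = 832.45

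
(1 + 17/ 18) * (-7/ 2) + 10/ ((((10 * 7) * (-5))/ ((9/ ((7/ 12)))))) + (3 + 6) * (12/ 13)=121691/ 114660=1.06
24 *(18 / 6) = 72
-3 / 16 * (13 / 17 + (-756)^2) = -29148375 / 272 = -107163.14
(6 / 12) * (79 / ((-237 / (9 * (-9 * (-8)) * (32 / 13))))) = -3456 / 13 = -265.85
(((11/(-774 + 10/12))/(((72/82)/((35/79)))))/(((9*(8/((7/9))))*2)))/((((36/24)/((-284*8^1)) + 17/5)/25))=-1961286250/6877975778739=-0.00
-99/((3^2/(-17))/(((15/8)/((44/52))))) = 3315/8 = 414.38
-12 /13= -0.92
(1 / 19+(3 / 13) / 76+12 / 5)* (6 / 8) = 36393 / 19760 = 1.84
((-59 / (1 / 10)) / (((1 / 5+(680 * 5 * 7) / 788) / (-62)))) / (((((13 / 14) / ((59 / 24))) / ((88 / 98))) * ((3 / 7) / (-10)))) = -233843137000 / 3503799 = -66739.88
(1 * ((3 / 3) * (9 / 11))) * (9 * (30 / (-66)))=-405 / 121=-3.35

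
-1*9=-9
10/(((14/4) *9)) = 20/63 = 0.32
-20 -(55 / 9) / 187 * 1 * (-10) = -3010 / 153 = -19.67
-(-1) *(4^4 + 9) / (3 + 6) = 29.44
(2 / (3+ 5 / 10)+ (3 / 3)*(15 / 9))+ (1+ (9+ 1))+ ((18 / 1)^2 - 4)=6998 / 21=333.24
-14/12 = -1.17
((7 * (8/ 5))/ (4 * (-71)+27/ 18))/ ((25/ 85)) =-1904/ 14125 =-0.13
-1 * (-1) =1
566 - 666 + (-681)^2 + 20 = 463681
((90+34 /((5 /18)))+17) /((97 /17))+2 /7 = 137463 /3395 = 40.49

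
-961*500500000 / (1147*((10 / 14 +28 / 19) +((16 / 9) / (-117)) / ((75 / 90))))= -3621550432500000 / 18738613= -193266728.57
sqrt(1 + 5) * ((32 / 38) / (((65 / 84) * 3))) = 448 * sqrt(6) / 1235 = 0.89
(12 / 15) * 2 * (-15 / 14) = -12 / 7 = -1.71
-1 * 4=-4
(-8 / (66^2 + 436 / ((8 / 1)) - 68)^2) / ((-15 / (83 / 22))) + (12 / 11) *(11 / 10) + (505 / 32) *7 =111.67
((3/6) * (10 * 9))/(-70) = -0.64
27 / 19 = 1.42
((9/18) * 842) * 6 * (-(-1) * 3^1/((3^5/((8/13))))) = 6736/351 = 19.19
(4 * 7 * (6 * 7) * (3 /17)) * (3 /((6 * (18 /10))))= 980 /17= 57.65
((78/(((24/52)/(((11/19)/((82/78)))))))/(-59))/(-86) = 72501/3952646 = 0.02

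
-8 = -8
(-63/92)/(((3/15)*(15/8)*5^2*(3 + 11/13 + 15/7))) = -3822/313375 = -0.01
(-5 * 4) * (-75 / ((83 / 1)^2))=1500 / 6889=0.22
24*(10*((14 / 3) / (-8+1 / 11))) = -12320 / 87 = -141.61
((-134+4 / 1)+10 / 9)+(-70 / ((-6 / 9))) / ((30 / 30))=-215 / 9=-23.89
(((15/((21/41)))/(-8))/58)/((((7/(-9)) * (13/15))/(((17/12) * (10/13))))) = 784125/7684768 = 0.10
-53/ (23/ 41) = -2173/ 23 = -94.48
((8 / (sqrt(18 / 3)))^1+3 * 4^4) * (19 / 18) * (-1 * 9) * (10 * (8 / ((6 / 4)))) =-390774.77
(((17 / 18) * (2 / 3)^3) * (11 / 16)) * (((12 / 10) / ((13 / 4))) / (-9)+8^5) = 298720906 / 47385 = 6304.12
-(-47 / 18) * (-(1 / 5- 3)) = 329 / 45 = 7.31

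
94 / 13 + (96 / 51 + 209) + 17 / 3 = 148366 / 663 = 223.78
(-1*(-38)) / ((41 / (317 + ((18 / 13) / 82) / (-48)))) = 51364087 / 174824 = 293.80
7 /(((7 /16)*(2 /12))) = 96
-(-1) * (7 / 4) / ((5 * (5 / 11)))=77 / 100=0.77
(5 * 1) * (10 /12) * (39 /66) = 325 /132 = 2.46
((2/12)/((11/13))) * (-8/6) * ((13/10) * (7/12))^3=-9796423/85536000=-0.11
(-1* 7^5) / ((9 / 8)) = -134456 / 9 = -14939.56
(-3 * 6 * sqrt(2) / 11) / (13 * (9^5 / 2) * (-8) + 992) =9 * sqrt(2) / 16882558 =0.00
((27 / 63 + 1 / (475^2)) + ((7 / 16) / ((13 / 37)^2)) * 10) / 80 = 76590897589 / 170825200000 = 0.45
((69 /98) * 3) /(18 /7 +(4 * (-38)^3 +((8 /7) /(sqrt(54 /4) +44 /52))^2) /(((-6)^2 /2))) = -93505345378679943 /539682861196622098180 +2161109808 * sqrt(6) /134920715299155524545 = -0.00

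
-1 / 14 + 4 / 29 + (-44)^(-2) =26339 / 393008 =0.07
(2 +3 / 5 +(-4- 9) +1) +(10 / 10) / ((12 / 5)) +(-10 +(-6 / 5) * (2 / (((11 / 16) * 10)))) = -63797 / 3300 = -19.33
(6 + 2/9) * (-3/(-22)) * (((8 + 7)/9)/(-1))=-140/99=-1.41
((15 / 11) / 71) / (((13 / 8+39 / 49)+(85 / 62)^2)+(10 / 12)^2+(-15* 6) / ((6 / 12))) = -50856120 / 463397477059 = -0.00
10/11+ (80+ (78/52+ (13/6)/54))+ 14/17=5045329/60588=83.27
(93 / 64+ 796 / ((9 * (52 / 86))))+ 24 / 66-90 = 4784779 / 82368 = 58.09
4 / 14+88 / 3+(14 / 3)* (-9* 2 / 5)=1346 / 105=12.82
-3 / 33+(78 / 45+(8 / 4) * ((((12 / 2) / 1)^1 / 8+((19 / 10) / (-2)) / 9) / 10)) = 4384 / 2475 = 1.77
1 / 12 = 0.08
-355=-355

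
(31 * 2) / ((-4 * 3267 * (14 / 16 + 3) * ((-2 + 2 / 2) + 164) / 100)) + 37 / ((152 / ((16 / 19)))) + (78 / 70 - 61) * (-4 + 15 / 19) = 1295008269934 / 6728402835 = 192.47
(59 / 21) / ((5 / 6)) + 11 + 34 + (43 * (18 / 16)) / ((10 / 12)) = 106.42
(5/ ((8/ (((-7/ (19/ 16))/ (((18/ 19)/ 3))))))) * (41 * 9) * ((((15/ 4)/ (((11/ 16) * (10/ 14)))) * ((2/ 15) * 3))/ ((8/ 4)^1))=-72324/ 11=-6574.91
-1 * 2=-2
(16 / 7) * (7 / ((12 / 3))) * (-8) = -32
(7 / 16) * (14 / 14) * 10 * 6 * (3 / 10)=63 / 8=7.88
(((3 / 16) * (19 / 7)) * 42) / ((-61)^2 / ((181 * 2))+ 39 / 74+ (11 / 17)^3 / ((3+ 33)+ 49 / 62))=12833598810411 / 6492387818704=1.98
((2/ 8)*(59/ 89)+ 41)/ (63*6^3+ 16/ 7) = 102585/ 33916832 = 0.00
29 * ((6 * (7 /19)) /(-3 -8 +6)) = -12.82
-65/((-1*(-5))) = -13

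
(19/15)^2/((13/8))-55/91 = 0.38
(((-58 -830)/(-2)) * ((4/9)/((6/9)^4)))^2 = 998001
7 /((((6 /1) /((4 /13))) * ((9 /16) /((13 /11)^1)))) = 224 /297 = 0.75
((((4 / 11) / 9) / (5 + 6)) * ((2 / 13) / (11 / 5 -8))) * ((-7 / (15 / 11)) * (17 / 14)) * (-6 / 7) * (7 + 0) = -136 / 37323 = -0.00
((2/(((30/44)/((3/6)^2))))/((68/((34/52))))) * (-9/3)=-0.02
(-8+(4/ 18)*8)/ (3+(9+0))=-14/ 27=-0.52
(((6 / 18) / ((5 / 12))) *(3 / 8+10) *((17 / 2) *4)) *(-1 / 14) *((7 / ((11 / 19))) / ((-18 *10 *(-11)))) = -26809 / 217800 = -0.12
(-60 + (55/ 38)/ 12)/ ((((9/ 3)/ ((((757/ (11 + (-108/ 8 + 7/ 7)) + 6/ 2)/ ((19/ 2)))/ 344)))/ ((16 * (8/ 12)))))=955675/ 29241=32.68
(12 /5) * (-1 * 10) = -24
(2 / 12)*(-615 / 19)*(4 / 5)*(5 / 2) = -205 / 19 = -10.79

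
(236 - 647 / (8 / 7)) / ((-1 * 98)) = 2641 / 784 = 3.37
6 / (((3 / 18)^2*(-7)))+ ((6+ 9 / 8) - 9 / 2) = -1581 / 56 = -28.23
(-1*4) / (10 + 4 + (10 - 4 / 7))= -7 / 41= -0.17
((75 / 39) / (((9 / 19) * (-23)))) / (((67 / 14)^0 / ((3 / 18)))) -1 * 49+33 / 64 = -25065719 / 516672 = -48.51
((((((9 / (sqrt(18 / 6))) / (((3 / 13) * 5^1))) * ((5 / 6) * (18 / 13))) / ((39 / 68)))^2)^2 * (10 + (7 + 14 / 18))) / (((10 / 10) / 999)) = 3417599139840 / 28561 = 119659645.67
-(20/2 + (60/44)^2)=-1435/121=-11.86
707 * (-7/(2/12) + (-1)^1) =-30401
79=79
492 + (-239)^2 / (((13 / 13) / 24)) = 1371396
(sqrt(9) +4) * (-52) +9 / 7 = -2539 / 7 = -362.71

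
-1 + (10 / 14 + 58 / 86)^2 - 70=-6257947 / 90601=-69.07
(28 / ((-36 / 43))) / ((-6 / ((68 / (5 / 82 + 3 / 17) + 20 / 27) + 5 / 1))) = 785817389 / 482598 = 1628.31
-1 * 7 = -7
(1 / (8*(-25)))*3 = -3 / 200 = -0.02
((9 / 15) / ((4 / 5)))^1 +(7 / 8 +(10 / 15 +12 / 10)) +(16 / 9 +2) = 2617 / 360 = 7.27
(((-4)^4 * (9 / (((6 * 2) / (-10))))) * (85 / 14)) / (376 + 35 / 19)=-516800 / 16751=-30.85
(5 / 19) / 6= 5 / 114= 0.04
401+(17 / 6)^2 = 14725 / 36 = 409.03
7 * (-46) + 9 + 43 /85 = -26562 /85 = -312.49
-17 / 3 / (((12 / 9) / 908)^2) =-2627979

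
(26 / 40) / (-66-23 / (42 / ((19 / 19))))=-21 / 2150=-0.01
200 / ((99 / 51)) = 3400 / 33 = 103.03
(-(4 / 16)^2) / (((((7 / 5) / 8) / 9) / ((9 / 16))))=-405 / 224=-1.81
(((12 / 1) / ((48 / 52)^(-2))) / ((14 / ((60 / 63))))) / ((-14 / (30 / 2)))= -43200 / 57967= -0.75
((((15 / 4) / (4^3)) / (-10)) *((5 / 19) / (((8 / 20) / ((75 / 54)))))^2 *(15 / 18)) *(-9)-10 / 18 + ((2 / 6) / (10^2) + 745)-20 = 107126330677 / 147865600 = 724.48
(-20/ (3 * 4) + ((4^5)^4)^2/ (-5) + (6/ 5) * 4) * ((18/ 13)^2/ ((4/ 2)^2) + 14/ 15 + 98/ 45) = -19805831702746469769211024741/ 22815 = -868105706892240621048039.70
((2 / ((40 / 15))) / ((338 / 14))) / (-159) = -7 / 35828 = -0.00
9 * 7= 63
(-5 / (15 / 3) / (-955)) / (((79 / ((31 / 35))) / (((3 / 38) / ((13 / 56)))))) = 0.00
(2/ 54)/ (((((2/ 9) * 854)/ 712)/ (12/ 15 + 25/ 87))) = 84194/ 557235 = 0.15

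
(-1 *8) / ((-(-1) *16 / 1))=-1 / 2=-0.50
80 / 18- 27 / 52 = 1837 / 468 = 3.93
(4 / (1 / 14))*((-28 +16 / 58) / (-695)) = 45024 / 20155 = 2.23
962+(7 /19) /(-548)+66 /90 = 150359587 /156180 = 962.73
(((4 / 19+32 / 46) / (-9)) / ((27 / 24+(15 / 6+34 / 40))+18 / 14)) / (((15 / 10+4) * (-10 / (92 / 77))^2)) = -5888 / 129790045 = -0.00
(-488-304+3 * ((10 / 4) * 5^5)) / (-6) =-15097 / 4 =-3774.25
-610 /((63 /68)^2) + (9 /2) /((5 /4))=-707.07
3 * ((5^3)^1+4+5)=402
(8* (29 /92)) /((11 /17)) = 986 /253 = 3.90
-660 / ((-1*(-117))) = -220 / 39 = -5.64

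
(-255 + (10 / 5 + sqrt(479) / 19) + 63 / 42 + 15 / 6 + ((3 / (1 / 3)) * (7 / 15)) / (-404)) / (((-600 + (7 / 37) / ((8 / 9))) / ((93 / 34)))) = 18611037 / 16388765 - 148 * sqrt(479) / 616607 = 1.13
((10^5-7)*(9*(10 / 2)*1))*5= 22498425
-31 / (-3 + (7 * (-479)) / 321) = 9951 / 4316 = 2.31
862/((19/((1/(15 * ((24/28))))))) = 3.53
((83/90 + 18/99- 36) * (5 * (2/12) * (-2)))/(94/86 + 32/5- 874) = -7427605/110661606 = -0.07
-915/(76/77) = -70455/76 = -927.04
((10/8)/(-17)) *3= -15/68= -0.22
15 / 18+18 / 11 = 163 / 66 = 2.47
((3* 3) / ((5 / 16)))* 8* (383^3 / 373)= 64721533824 / 1865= 34703235.29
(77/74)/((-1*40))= -77/2960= -0.03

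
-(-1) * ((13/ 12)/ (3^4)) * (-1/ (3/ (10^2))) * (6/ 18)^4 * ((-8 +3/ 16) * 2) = 40625/ 472392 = 0.09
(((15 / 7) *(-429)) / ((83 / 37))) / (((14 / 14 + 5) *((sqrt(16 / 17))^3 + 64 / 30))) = -5848803675 / 149219392 + 303571125 *sqrt(17) / 74609696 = -22.42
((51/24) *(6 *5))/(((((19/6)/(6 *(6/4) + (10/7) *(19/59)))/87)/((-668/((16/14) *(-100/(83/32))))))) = 720856233297/2869760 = 251190.42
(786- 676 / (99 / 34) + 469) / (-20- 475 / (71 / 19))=-7189531 / 1034055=-6.95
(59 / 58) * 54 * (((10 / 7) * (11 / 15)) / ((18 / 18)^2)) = 11682 / 203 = 57.55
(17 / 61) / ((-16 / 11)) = -187 / 976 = -0.19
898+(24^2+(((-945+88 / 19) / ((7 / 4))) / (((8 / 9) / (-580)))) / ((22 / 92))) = 2147268482 / 1463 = 1467715.98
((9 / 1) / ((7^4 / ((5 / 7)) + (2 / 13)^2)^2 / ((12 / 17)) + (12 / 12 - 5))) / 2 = 12852450 / 45718027389251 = 0.00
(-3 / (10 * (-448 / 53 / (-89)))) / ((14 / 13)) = -183963 / 62720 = -2.93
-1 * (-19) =19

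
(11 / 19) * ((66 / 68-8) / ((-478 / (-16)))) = -44 / 323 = -0.14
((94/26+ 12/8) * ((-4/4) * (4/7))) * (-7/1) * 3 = 798/13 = 61.38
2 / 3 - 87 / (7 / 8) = -2074 / 21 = -98.76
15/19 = 0.79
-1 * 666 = -666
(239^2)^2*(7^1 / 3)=22839660487 / 3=7613220162.33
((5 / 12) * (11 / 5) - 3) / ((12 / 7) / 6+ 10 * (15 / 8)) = -175 / 1599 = -0.11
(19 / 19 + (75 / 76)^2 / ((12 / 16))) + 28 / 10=5.10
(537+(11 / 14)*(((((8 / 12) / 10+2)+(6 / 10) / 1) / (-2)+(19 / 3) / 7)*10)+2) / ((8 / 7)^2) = 13123 / 32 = 410.09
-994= -994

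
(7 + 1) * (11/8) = 11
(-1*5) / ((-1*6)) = 5 / 6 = 0.83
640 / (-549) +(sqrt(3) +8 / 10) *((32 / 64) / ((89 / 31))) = -250762 / 244305 +31 *sqrt(3) / 178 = -0.72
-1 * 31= -31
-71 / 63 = -1.13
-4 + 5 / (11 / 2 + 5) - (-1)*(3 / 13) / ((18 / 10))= -309 / 91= -3.40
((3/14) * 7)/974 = 3/1948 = 0.00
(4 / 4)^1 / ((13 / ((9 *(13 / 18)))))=1 / 2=0.50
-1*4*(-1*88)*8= 2816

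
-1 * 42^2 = -1764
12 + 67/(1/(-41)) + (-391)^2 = 150146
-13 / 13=-1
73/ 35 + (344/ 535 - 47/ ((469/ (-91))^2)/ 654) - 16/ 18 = 60594849017/ 32983780410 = 1.84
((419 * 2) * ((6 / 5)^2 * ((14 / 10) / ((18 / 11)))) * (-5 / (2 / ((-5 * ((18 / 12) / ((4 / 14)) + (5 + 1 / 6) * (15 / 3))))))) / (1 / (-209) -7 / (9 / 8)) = -64418.85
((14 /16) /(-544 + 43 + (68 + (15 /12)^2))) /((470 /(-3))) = 7 /540735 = 0.00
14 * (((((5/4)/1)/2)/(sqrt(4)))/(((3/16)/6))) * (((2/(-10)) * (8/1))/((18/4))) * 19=-8512/9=-945.78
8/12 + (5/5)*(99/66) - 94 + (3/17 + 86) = -577/102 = -5.66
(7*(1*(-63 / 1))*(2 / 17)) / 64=-441 / 544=-0.81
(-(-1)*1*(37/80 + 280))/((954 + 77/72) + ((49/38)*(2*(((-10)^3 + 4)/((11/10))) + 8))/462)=464243967/1572577910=0.30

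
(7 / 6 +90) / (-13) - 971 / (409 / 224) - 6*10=-19103155 / 31902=-598.81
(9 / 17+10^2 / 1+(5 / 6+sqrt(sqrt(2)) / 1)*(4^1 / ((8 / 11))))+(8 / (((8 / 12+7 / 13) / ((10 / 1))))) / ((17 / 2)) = 11*2^(1 / 4) / 2+1082701 / 9588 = 119.46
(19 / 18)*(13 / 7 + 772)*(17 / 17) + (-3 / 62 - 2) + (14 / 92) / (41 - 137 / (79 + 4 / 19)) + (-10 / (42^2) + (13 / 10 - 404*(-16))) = 450968625925831 / 61945397220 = 7280.10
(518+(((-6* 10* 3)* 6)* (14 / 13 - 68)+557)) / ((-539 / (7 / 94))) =-136225 / 13442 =-10.13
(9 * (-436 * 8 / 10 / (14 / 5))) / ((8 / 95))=-93195 / 7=-13313.57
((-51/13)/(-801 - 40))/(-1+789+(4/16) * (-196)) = 0.00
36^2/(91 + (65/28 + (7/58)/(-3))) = 3157056/227233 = 13.89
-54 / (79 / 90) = -4860 / 79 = -61.52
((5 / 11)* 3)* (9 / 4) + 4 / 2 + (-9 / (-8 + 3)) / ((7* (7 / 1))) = 55031 / 10780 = 5.10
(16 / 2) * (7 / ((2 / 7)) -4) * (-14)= -2296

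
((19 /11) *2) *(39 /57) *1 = 26 /11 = 2.36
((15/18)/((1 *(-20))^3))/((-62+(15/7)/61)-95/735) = 2989/1781753600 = 0.00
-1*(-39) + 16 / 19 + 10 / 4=1609 / 38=42.34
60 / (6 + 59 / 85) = 5100 / 569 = 8.96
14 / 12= 7 / 6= 1.17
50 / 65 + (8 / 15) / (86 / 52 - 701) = 2724746 / 3545685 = 0.77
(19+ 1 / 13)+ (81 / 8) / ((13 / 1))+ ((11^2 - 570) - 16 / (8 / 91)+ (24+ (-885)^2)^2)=63801815520545 / 104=613478995389.86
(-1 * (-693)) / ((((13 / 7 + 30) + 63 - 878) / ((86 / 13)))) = -208593 / 35633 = -5.85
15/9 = 5/3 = 1.67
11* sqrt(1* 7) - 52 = -52+11* sqrt(7) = -22.90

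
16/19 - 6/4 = -25/38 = -0.66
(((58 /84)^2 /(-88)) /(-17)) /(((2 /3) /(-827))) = -695507 /1759296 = -0.40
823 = 823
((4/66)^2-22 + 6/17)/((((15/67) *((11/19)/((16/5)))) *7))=-8161131712/106912575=-76.33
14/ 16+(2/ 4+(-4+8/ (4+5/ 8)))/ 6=515/ 888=0.58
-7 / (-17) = 0.41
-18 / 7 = -2.57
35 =35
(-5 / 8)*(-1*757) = 3785 / 8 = 473.12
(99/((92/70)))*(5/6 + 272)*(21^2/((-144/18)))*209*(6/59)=-522801462645/21712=-24078917.77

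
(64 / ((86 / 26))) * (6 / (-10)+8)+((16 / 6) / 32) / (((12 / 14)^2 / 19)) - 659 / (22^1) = 115.38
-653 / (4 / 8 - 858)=1306 / 1715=0.76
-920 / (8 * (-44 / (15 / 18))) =575 / 264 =2.18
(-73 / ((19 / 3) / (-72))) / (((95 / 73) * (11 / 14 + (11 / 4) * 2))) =2014362 / 19855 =101.45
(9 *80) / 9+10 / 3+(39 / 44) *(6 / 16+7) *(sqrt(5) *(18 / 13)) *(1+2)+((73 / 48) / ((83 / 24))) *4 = 4779 *sqrt(5) / 176+21188 / 249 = 145.81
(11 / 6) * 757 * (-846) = -1174107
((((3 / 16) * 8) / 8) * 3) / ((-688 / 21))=-189 / 11008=-0.02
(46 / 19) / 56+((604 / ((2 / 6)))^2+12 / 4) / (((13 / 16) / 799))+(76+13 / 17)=379615651016575 / 117572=3228793003.58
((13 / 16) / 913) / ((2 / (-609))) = -7917 / 29216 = -0.27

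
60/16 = 15/4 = 3.75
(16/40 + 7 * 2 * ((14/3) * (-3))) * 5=-978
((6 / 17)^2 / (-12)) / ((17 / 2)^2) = -12 / 83521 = -0.00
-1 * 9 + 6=-3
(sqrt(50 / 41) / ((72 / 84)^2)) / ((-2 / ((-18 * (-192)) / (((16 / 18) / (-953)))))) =12608190 * sqrt(82) / 41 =2784683.33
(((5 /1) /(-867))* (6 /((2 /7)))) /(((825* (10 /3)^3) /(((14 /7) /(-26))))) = 0.00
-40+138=98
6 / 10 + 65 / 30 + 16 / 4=203 / 30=6.77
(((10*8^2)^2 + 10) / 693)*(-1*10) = -4096100 / 693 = -5910.68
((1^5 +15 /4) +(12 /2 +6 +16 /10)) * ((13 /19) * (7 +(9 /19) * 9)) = 510497 /3610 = 141.41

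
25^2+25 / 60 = 7505 / 12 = 625.42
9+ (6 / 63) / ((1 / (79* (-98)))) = -2185 / 3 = -728.33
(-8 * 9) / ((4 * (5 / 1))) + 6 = 12 / 5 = 2.40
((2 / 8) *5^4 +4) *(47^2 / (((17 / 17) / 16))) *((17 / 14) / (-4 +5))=48142946 / 7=6877563.71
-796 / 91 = -8.75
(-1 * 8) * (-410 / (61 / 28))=91840 / 61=1505.57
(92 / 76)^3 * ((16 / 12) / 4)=12167 / 20577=0.59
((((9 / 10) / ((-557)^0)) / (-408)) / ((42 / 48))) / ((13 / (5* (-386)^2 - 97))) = -2234649 / 15470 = -144.45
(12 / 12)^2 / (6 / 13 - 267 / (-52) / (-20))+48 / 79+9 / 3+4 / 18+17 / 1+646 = 33908716 / 50481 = 671.71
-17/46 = -0.37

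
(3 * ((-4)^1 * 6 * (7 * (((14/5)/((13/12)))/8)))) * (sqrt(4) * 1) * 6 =-127008/65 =-1953.97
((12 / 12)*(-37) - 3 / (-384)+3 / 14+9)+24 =-3385 / 896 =-3.78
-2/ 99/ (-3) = 2/ 297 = 0.01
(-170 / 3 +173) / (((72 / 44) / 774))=165077 / 3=55025.67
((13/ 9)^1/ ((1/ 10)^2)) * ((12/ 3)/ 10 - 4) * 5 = -2600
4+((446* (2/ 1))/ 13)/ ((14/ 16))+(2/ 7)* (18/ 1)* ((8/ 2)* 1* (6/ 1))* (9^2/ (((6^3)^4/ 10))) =116640065/ 1415232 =82.42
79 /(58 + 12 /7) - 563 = -234781 /418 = -561.68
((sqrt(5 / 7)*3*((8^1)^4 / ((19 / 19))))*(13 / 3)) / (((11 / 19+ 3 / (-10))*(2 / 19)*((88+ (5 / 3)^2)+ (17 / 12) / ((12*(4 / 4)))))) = 4613406720*sqrt(35) / 1618673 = 16861.52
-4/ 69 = -0.06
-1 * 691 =-691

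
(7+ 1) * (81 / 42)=108 / 7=15.43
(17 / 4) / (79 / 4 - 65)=-17 / 181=-0.09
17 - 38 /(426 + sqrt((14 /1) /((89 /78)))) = 16.91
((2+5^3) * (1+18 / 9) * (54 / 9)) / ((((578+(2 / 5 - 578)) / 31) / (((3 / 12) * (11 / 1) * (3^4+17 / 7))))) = 284526990 / 7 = 40646712.86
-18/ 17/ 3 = -6/ 17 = -0.35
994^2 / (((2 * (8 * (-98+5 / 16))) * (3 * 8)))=-26.34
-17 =-17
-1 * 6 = -6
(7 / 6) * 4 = 14 / 3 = 4.67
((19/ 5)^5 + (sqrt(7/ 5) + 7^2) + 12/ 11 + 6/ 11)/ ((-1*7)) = -28977714/ 240625 - sqrt(35)/ 35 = -120.60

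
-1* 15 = -15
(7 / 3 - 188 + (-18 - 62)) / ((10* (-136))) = 797 / 4080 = 0.20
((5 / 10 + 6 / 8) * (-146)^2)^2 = 709956025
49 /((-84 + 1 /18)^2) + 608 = 1388153444 /2283121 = 608.01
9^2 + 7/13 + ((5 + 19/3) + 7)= 3895/39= 99.87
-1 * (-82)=82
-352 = -352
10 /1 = 10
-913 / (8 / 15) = -13695 / 8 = -1711.88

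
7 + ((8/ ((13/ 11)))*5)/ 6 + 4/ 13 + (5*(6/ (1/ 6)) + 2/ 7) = 52753/ 273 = 193.23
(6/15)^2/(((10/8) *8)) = 2/125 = 0.02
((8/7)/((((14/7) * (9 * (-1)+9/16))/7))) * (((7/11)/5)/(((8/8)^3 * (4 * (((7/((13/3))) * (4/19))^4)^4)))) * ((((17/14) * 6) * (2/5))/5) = -3262873025190885271790739533541678618257/11880475159918305660425805496320000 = -274641.63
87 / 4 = 21.75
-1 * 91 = -91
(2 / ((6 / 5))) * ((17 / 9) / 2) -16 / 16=0.57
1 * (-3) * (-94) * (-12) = -3384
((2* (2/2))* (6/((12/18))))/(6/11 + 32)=99/179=0.55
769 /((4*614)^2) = 769 /6031936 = 0.00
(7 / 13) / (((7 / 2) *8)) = 1 / 52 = 0.02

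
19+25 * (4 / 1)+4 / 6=359 / 3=119.67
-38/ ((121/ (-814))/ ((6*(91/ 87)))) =511784/ 319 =1604.34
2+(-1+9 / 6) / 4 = 17 / 8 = 2.12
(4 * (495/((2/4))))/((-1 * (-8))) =495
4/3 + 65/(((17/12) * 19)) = 3632/969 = 3.75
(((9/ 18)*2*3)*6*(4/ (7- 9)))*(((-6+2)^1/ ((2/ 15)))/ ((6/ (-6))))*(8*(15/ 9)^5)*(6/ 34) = -1000000/ 51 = -19607.84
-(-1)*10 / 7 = 10 / 7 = 1.43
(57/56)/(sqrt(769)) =57 * sqrt(769)/43064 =0.04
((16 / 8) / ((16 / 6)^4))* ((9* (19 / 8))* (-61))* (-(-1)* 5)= -4224555 / 16384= -257.85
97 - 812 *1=-715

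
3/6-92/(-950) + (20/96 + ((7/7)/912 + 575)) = 13128383/22800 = 575.81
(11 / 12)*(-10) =-55 / 6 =-9.17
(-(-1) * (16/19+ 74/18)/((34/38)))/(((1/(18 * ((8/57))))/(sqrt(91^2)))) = 1233232/969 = 1272.69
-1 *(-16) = 16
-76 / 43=-1.77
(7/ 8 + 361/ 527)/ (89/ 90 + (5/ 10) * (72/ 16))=295965/ 614482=0.48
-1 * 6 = -6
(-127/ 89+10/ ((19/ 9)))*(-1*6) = -33582/ 1691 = -19.86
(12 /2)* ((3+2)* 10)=300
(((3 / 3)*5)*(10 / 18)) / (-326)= -25 / 2934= -0.01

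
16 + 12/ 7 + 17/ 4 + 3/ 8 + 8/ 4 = 1363/ 56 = 24.34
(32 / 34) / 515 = 16 / 8755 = 0.00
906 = 906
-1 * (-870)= 870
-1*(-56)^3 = 175616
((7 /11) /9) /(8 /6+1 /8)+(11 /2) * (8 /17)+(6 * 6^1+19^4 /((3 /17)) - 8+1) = 2071541036 /2805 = 738517.30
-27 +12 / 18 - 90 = -349 / 3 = -116.33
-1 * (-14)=14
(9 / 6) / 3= 0.50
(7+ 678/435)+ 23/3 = 7058/435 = 16.23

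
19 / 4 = 4.75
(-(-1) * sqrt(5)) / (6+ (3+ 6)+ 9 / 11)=11 * sqrt(5) / 174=0.14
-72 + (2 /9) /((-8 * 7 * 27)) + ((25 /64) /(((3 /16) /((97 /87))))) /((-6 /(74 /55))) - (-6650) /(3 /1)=2144.15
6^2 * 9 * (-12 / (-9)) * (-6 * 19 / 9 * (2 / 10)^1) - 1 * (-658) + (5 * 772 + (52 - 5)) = 17353 / 5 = 3470.60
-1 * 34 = -34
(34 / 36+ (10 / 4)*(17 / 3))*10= 1360 / 9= 151.11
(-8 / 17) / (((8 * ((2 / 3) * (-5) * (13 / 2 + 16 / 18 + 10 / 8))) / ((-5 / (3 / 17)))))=-18 / 311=-0.06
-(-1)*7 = 7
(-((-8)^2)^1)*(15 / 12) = -80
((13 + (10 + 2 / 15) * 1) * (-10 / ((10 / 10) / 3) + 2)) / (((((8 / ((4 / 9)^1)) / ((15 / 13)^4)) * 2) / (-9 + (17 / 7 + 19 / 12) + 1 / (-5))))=18902825 / 114244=165.46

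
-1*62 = -62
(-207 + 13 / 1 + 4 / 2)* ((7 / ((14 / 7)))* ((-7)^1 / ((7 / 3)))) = 2016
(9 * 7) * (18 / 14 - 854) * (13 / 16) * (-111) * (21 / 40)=1627907463 / 640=2543605.41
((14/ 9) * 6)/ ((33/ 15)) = 4.24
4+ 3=7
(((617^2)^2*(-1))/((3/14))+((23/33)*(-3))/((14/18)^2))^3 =-1307893468635395110243234176270698408793331375/4227952113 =-309344437609384794430672900000000000.00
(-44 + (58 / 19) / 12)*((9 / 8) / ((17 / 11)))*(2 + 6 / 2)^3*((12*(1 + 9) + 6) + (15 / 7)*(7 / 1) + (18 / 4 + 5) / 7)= -40998750375 / 72352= -566656.77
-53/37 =-1.43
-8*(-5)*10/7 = 400/7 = 57.14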